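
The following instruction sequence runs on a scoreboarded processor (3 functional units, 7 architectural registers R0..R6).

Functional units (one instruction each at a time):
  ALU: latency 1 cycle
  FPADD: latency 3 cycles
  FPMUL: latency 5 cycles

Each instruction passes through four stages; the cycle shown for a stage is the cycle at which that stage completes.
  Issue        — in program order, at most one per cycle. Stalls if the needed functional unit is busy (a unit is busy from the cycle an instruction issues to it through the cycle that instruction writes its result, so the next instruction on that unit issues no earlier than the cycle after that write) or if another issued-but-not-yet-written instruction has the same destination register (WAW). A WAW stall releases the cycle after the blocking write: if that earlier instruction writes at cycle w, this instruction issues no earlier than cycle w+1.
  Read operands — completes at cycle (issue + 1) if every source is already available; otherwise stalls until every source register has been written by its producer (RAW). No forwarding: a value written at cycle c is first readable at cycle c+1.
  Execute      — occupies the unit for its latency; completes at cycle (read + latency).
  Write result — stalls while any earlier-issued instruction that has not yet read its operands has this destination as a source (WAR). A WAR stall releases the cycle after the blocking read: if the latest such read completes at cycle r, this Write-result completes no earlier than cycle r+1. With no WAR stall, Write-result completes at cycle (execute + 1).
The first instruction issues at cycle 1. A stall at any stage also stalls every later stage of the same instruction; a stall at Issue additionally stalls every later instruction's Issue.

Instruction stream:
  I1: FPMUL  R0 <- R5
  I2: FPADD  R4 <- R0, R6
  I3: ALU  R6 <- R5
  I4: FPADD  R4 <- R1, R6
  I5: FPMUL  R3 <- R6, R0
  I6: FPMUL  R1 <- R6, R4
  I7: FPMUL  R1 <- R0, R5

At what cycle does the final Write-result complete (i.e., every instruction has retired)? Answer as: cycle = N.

  I1 | 1 | 2 | 7 | 8
  I2 | 2 | 9 | 12 | 13   RAW R0: wait I1 write@8
  I3 | 3 | 4 | 5 | 10   WAR R6: wait I2 read@9
  I4 | 14 | 15 | 18 | 19   struct: FPADD busy until I2 writes@13
  I5 | 15 | 16 | 21 | 22
  I6 | 23 | 24 | 29 | 30   struct: FPMUL busy until I5 writes@22
  I7 | 31 | 32 | 37 | 38   struct: FPMUL busy until I6 writes@30

cycle = 38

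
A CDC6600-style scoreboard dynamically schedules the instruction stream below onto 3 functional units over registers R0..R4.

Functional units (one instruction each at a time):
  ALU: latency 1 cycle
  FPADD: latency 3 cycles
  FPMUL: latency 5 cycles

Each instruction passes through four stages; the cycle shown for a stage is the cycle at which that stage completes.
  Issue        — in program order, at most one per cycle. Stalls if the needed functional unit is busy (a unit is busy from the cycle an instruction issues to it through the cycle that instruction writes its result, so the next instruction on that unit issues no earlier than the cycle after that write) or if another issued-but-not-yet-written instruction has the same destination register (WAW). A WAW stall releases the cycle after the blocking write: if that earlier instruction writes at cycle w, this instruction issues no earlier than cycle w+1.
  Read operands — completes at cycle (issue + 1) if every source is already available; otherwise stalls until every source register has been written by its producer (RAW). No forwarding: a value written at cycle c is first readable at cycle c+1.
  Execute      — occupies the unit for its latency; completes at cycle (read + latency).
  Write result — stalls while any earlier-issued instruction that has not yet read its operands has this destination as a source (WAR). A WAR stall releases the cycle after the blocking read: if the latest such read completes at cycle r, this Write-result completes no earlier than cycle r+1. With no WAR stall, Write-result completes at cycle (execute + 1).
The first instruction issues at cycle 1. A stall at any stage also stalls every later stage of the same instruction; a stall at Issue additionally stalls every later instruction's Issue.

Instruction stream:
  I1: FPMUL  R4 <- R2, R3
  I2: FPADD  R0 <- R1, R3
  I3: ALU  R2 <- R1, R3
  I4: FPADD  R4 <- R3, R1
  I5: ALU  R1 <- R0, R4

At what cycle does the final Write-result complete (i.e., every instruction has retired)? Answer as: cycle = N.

cycle = 17

c1: I1→FPMUL
c2: I1 RO | I2→FPADD
c3: I2 RO | I3→ALU
c4: I3 RO
c5: I3 EX
c6: I2 EX | I3 WR R2
c7: I1 EX | I2 WR R0
c8: I1 WR R4
c9: I4→FPADD
c10: I4 RO | I5→ALU
c13: I4 EX
c14: I4 WR R4
c15: I5 RO
c16: I5 EX
c17: I5 WR R1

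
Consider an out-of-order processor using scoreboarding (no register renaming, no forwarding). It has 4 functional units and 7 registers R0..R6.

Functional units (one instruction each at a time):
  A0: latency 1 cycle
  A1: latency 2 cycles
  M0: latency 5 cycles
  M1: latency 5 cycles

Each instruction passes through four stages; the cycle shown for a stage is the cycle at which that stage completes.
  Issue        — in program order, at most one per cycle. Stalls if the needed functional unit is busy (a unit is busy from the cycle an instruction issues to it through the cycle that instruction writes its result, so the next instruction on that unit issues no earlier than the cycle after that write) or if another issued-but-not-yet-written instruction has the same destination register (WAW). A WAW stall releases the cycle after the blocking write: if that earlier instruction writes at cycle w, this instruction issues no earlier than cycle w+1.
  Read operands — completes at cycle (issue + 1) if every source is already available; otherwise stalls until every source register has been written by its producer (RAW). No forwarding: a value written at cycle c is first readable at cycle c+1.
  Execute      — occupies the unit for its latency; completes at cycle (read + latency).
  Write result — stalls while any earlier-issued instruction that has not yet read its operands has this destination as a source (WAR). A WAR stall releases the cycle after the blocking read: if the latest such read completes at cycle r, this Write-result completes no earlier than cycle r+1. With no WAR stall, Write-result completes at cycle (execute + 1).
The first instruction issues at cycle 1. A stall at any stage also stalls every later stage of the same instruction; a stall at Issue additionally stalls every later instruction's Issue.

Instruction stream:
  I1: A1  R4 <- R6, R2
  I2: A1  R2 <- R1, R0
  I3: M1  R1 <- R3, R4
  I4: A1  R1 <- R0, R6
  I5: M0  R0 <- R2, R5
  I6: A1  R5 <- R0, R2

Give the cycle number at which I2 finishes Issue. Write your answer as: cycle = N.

[I1] 1/2/4/5
[I2] 6/7/9/10  (struct: A1 busy until I1 writes@5)
[I3] 7/8/13/14
[I4] 15/16/18/19  (WAW R1: wait I3 write@14)
[I5] 16/17/22/23
[I6] 20/24/26/27  (struct: A1 busy until I4 writes@19; RAW R0: wait I5 write@23)

cycle = 6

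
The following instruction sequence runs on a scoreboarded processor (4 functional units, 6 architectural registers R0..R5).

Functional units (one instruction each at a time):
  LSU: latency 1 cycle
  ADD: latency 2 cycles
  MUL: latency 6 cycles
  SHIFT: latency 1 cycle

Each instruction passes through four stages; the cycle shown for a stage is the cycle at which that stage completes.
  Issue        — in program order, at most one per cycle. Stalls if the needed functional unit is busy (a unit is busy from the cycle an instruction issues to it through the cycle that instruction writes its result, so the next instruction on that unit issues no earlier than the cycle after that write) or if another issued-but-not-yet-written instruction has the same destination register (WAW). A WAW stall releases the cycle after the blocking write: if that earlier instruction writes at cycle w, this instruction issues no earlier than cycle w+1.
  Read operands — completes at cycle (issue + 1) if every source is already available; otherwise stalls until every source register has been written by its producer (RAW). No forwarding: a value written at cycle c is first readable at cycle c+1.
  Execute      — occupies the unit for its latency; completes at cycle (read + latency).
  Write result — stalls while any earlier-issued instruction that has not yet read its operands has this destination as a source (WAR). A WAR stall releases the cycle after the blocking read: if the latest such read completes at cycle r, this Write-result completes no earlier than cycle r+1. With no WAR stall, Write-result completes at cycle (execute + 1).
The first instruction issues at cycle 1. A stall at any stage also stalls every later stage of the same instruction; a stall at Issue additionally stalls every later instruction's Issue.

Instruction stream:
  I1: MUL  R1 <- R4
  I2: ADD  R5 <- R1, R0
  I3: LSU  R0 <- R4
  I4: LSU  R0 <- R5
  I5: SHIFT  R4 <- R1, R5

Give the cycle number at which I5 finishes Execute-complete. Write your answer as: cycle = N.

cycle = 15

I1  is:1  ro:2  ex:8  wr:9
I2  is:2  ro:10  ex:12  wr:13  — RAW R1: wait I1 write@9
I3  is:3  ro:4  ex:5  wr:11  — WAR R0: wait I2 read@10
I4  is:12  ro:14  ex:15  wr:16  — struct: LSU busy until I3 writes@11, RAW R5: wait I2 write@13
I5  is:13  ro:14  ex:15  wr:16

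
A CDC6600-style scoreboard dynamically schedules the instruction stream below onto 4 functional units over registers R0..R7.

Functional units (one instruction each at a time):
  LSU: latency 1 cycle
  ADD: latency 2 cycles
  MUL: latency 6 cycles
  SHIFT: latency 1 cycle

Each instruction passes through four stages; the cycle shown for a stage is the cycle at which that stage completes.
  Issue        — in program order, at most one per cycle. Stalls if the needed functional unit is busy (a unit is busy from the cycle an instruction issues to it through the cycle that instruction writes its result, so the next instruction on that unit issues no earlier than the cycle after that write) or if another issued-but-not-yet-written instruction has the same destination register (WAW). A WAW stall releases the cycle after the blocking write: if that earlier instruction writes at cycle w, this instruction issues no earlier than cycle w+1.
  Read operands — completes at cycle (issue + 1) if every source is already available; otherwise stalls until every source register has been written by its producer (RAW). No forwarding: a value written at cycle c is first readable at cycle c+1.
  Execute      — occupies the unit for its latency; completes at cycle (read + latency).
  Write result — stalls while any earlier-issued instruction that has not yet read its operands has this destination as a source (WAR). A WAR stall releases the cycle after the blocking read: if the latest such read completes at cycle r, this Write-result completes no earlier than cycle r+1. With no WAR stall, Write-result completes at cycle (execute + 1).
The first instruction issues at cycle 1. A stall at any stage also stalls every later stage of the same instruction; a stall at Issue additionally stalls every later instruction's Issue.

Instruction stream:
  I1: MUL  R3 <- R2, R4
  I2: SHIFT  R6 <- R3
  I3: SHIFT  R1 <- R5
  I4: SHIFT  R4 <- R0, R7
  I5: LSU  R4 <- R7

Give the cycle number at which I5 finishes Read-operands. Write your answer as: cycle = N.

  I1 | 1 | 2 | 8 | 9
  I2 | 2 | 10 | 11 | 12   RAW R3: wait I1 write@9
  I3 | 13 | 14 | 15 | 16   struct: SHIFT busy until I2 writes@12
  I4 | 17 | 18 | 19 | 20   struct: SHIFT busy until I3 writes@16
  I5 | 21 | 22 | 23 | 24   WAW R4: wait I4 write@20

cycle = 22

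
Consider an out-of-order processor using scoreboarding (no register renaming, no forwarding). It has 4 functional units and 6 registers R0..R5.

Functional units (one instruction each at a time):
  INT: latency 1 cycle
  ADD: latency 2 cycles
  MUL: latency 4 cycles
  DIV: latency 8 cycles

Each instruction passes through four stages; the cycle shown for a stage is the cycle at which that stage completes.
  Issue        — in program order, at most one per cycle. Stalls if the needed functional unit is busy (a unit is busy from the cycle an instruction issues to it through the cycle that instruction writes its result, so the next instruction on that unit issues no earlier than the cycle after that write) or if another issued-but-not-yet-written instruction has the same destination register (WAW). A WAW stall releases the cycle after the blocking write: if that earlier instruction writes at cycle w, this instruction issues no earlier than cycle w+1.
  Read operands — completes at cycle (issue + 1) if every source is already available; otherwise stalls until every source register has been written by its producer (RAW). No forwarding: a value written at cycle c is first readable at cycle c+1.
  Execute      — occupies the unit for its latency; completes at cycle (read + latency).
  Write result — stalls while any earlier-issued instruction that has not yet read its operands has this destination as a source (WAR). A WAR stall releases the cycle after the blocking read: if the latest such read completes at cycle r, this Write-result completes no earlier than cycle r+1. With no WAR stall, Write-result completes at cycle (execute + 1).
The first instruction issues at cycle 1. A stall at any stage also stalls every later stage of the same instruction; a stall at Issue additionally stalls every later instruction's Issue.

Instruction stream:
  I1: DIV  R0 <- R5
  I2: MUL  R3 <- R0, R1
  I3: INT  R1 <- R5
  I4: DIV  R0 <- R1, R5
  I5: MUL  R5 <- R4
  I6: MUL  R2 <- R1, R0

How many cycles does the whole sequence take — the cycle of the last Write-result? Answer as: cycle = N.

[1] I1 issues→DIV
[2] I1 reads; I2 issues→MUL
[3] I3 issues→INT
[4] I3 reads
[5] I3 exec-done
[10] I1 exec-done
[11] I1 writes R0
[12] I2 reads; I4 issues→DIV
[13] I3 writes R1
[14] I4 reads
[16] I2 exec-done
[17] I2 writes R3
[18] I5 issues→MUL
[19] I5 reads
[22] I4 exec-done
[23] I4 writes R0; I5 exec-done
[24] I5 writes R5
[25] I6 issues→MUL
[26] I6 reads
[30] I6 exec-done
[31] I6 writes R2

cycle = 31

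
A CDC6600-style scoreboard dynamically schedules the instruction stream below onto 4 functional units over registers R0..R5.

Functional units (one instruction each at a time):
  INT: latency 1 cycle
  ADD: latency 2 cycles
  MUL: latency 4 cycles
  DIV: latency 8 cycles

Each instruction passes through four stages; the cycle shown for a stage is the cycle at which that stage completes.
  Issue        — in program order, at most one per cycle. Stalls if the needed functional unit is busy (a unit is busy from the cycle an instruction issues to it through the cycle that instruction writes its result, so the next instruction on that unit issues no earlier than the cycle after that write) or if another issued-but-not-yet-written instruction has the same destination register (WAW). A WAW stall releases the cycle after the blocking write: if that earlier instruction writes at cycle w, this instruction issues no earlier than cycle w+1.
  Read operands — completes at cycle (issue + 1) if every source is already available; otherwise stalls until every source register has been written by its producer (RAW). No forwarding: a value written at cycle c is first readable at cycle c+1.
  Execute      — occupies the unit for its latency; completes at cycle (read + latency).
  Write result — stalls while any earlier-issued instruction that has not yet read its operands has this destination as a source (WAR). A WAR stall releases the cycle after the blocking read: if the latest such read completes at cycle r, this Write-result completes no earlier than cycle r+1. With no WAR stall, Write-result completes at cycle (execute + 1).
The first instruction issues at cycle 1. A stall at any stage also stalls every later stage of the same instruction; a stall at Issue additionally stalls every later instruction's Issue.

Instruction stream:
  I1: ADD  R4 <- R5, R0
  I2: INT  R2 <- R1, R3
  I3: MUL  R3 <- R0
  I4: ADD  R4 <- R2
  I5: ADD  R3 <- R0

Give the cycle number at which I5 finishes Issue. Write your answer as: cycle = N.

cycle 1: I1→ADD
cycle 2: I1 RO · I2→INT
cycle 3: I2 RO · I3→MUL
cycle 4: I1 EX · I2 EX · I3 RO
cycle 5: I1 WR R4 · I2 WR R2
cycle 6: I4→ADD
cycle 7: I4 RO
cycle 8: I3 EX
cycle 9: I3 WR R3 · I4 EX
cycle 10: I4 WR R4
cycle 11: I5→ADD
cycle 12: I5 RO
cycle 14: I5 EX
cycle 15: I5 WR R3

cycle = 11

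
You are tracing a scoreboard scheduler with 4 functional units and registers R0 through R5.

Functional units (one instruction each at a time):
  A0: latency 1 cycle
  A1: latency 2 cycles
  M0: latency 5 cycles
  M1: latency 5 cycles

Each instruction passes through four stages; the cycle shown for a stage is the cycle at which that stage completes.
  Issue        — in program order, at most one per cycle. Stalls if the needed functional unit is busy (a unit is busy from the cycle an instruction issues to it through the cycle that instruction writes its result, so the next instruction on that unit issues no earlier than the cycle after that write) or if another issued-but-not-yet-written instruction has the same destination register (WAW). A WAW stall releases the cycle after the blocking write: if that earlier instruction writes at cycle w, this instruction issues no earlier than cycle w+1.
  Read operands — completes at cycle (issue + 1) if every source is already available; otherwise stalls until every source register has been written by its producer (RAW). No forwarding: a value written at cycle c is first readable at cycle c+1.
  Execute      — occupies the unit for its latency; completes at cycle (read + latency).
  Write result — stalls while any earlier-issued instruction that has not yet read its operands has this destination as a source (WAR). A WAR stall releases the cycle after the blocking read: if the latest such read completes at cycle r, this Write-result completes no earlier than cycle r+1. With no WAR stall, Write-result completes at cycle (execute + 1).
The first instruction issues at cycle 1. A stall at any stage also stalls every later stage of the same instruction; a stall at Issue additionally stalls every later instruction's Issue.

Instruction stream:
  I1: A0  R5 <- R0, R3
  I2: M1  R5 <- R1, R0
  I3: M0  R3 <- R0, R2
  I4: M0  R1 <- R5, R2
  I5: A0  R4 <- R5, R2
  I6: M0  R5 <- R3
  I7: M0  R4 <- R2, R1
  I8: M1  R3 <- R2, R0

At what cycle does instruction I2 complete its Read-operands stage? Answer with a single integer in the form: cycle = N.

cycle = 6

c1: I1 issues→A0
c2: I1 reads
c3: I1 exec-done
c4: I1 writes R5
c5: I2 issues→M1
c6: I2 reads, I3 issues→M0
c7: I3 reads
c11: I2 exec-done
c12: I2 writes R5, I3 exec-done
c13: I3 writes R3
c14: I4 issues→M0
c15: I4 reads, I5 issues→A0
c16: I5 reads
c17: I5 exec-done
c18: I5 writes R4
c20: I4 exec-done
c21: I4 writes R1
c22: I6 issues→M0
c23: I6 reads
c28: I6 exec-done
c29: I6 writes R5
c30: I7 issues→M0
c31: I7 reads, I8 issues→M1
c32: I8 reads
c36: I7 exec-done
c37: I7 writes R4, I8 exec-done
c38: I8 writes R3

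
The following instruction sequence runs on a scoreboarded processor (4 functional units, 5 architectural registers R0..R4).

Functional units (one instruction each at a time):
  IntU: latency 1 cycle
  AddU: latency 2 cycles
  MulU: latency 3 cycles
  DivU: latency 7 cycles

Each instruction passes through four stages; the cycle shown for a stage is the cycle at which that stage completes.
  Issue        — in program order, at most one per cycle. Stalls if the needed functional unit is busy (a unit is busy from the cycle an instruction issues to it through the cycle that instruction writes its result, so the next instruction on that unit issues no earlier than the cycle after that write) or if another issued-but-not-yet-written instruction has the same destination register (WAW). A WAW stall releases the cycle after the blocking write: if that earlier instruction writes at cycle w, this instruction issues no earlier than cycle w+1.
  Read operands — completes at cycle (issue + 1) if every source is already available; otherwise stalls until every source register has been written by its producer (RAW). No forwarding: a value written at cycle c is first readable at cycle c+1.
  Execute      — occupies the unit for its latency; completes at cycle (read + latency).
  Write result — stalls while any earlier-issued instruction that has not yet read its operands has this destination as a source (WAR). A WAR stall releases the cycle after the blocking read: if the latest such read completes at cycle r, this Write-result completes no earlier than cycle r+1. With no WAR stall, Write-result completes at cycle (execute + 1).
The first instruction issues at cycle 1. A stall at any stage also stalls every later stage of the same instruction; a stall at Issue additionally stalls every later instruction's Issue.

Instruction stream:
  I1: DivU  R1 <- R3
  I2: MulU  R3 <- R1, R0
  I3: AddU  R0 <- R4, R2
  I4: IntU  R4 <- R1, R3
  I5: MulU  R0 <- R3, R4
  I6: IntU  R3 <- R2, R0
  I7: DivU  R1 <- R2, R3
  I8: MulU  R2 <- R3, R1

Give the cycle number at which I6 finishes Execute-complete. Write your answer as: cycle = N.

cycle 1: I1→DivU
cycle 2: I1 RO | I2→MulU
cycle 3: I3→AddU
cycle 4: I3 RO | I4→IntU
cycle 6: I3 EX
cycle 9: I1 EX
cycle 10: I1 WR R1
cycle 11: I2 RO
cycle 12: I3 WR R0
cycle 14: I2 EX
cycle 15: I2 WR R3
cycle 16: I4 RO | I5→MulU
cycle 17: I4 EX
cycle 18: I4 WR R4
cycle 19: I5 RO | I6→IntU
cycle 20: I7→DivU
cycle 22: I5 EX
cycle 23: I5 WR R0
cycle 24: I6 RO | I8→MulU
cycle 25: I6 EX
cycle 26: I6 WR R3
cycle 27: I7 RO
cycle 34: I7 EX
cycle 35: I7 WR R1
cycle 36: I8 RO
cycle 39: I8 EX
cycle 40: I8 WR R2

cycle = 25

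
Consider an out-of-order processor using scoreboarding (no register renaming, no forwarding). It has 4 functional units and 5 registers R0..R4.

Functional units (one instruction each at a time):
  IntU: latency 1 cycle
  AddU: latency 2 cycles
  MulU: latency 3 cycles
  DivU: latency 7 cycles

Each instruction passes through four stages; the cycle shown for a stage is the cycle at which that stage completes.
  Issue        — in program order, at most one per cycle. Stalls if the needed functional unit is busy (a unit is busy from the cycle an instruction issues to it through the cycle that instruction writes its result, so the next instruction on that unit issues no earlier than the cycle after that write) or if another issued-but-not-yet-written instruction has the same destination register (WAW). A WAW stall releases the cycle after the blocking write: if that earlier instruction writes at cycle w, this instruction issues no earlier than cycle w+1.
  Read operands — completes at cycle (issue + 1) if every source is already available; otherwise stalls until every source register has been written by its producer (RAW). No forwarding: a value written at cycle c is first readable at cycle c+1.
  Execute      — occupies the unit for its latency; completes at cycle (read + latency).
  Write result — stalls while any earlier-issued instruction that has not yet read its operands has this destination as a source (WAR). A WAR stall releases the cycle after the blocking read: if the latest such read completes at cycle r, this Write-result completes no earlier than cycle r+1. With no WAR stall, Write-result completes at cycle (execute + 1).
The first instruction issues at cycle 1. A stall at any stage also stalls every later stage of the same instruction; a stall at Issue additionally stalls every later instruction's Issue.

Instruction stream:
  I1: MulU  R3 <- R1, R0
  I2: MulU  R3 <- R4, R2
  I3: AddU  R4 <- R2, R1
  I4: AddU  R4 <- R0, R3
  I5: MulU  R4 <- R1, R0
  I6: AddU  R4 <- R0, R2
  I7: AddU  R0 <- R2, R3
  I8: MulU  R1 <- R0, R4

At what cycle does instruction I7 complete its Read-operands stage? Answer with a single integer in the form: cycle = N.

t=1  I1 dispatched to MulU
t=2  I1 operands ready
t=5  I1 complete
t=6  R3←I1
t=7  I2 dispatched to MulU
t=8  I2 operands ready; I3 dispatched to AddU
t=9  I3 operands ready
t=11  I2 complete; I3 complete
t=12  R3←I2; R4←I3
t=13  I4 dispatched to AddU
t=14  I4 operands ready
t=16  I4 complete
t=17  R4←I4
t=18  I5 dispatched to MulU
t=19  I5 operands ready
t=22  I5 complete
t=23  R4←I5
t=24  I6 dispatched to AddU
t=25  I6 operands ready
t=27  I6 complete
t=28  R4←I6
t=29  I7 dispatched to AddU
t=30  I7 operands ready; I8 dispatched to MulU
t=32  I7 complete
t=33  R0←I7
t=34  I8 operands ready
t=37  I8 complete
t=38  R1←I8

cycle = 30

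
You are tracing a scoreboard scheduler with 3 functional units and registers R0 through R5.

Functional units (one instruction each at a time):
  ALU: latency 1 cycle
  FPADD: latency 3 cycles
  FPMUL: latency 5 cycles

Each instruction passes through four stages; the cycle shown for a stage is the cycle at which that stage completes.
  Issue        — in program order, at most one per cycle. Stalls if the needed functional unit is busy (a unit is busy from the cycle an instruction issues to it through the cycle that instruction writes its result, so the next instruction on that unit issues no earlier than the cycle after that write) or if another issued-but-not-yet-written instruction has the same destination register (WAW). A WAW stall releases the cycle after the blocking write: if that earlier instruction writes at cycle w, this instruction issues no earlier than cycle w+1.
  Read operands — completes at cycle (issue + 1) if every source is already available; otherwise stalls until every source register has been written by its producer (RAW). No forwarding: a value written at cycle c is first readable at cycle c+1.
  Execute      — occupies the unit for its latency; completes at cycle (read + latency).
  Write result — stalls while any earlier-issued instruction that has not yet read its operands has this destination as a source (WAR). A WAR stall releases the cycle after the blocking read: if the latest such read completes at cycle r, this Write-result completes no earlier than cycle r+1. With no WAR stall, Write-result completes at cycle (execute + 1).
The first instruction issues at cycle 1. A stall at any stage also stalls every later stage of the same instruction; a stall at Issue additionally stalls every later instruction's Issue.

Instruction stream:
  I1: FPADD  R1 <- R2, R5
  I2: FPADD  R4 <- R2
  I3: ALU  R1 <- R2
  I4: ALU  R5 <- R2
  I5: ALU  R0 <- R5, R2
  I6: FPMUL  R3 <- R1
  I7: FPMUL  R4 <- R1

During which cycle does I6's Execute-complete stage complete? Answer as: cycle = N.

[1] I1 issues→FPADD
[2] I1 reads
[5] I1 exec-done
[6] I1 writes R1
[7] I2 issues→FPADD
[8] I2 reads; I3 issues→ALU
[9] I3 reads
[10] I3 exec-done
[11] I2 exec-done; I3 writes R1
[12] I2 writes R4; I4 issues→ALU
[13] I4 reads
[14] I4 exec-done
[15] I4 writes R5
[16] I5 issues→ALU
[17] I5 reads; I6 issues→FPMUL
[18] I5 exec-done; I6 reads
[19] I5 writes R0
[23] I6 exec-done
[24] I6 writes R3
[25] I7 issues→FPMUL
[26] I7 reads
[31] I7 exec-done
[32] I7 writes R4

cycle = 23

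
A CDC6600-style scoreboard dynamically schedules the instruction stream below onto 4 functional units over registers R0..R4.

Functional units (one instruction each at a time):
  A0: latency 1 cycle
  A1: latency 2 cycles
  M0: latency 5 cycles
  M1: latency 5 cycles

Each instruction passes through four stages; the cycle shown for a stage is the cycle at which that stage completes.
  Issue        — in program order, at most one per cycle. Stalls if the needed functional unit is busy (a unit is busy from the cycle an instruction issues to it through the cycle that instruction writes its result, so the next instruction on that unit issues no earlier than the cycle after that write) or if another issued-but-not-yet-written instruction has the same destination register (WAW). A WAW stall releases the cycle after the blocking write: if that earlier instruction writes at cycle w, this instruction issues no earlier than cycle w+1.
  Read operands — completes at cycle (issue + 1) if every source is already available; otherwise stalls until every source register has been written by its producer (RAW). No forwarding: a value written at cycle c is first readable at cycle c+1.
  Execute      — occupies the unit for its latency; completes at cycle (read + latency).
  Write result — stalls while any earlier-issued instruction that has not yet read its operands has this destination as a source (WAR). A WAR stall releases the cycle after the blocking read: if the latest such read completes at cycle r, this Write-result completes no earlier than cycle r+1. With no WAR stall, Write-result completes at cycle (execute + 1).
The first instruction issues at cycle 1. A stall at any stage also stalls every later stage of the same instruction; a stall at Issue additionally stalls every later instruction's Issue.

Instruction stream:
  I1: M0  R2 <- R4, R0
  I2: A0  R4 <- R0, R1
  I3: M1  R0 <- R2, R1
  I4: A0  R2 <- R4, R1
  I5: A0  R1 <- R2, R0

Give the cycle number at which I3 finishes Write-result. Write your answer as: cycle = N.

cycle = 15

  I1 | 1 | 2 | 7 | 8
  I2 | 2 | 3 | 4 | 5
  I3 | 3 | 9 | 14 | 15   RAW R2: wait I1 write@8
  I4 | 9 | 10 | 11 | 12   WAW R2: wait I1 write@8
  I5 | 13 | 16 | 17 | 18   struct: A0 busy until I4 writes@12 · RAW R0: wait I3 write@15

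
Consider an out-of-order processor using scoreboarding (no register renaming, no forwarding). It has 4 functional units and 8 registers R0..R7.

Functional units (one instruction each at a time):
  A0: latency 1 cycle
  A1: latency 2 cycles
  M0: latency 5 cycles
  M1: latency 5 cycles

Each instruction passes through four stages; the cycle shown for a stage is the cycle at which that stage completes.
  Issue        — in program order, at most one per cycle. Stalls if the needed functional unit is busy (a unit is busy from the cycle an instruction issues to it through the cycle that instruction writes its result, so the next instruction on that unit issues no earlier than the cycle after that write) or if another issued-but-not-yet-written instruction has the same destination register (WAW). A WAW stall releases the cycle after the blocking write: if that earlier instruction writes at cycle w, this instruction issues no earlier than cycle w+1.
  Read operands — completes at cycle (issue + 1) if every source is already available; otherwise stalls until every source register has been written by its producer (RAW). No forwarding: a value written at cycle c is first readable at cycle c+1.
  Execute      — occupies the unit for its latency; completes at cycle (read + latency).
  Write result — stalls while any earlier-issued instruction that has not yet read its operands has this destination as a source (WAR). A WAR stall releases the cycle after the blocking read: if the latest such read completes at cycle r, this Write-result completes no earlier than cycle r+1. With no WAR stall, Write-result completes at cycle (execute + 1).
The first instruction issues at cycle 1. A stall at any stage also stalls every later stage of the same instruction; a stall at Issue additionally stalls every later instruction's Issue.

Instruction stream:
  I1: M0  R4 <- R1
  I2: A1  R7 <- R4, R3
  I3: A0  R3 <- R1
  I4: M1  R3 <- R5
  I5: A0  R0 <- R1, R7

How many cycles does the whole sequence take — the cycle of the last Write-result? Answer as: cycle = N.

cycle = 18

[1] issue I1 (M0)
[2] I1 read-ops; issue I2 (A1)
[3] issue I3 (A0)
[4] I3 read-ops
[5] I3 finished on A0
[7] I1 finished on M0
[8] I1→R4
[9] I2 read-ops
[10] I3→R3
[11] I2 finished on A1; issue I4 (M1)
[12] I2→R7; I4 read-ops; issue I5 (A0)
[13] I5 read-ops
[14] I5 finished on A0
[15] I5→R0
[17] I4 finished on M1
[18] I4→R3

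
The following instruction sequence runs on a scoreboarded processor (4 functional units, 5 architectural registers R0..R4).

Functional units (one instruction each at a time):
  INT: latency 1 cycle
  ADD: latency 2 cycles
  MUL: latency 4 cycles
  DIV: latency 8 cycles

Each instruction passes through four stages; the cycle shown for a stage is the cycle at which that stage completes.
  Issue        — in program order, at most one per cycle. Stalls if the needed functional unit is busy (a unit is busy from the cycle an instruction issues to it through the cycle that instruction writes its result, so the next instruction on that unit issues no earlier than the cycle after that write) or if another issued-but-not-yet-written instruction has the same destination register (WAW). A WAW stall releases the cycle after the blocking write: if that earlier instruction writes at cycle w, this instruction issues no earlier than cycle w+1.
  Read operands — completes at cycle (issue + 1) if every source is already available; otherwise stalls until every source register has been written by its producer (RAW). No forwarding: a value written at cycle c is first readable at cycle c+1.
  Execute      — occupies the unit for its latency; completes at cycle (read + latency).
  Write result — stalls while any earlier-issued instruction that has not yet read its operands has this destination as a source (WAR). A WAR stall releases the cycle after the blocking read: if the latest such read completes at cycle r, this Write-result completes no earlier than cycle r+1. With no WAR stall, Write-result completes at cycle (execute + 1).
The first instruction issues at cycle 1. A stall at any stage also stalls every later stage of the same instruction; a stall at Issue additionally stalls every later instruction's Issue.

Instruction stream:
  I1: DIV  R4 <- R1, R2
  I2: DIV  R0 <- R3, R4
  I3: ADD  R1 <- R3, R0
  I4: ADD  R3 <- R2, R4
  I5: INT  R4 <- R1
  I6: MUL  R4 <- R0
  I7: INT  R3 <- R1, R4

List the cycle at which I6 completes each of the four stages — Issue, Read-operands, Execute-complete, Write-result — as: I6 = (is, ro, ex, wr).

I6 = (32, 33, 37, 38)

I1  is:1  ro:2  ex:10  wr:11
I2  is:12  ro:13  ex:21  wr:22  — struct: DIV busy until I1 writes@11
I3  is:13  ro:23  ex:25  wr:26  — RAW R0: wait I2 write@22
I4  is:27  ro:28  ex:30  wr:31  — struct: ADD busy until I3 writes@26
I5  is:28  ro:29  ex:30  wr:31
I6  is:32  ro:33  ex:37  wr:38  — WAW R4: wait I5 write@31
I7  is:33  ro:39  ex:40  wr:41  — RAW R4: wait I6 write@38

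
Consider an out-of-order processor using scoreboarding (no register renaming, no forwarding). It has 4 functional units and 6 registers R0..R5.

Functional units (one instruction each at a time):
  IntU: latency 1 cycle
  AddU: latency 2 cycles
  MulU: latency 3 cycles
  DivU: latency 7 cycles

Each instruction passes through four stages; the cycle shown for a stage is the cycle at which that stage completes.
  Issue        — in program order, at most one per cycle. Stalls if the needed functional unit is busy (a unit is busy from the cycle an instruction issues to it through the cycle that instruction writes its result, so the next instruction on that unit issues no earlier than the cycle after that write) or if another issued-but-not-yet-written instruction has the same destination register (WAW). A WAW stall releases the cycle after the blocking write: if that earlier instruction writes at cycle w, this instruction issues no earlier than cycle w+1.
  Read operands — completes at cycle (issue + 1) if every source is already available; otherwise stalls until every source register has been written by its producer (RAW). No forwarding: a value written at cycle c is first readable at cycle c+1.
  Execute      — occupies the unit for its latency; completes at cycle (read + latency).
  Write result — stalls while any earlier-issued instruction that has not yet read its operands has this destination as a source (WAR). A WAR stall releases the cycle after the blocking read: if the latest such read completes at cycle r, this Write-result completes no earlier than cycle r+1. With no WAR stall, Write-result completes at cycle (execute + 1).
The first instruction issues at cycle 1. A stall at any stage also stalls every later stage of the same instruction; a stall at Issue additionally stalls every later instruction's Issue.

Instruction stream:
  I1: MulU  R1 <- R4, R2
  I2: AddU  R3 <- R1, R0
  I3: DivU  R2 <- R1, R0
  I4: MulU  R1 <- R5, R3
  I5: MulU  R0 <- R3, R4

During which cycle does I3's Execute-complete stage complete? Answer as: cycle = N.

1) issue 1, read 2, done 5, write 6
2) issue 2, read 7, done 9, write 10  <RAW R1: wait I1 write@6>
3) issue 3, read 7, done 14, write 15  <RAW R1: wait I1 write@6>
4) issue 7, read 11, done 14, write 15  <struct: MulU busy until I1 writes@6 / RAW R3: wait I2 write@10>
5) issue 16, read 17, done 20, write 21  <struct: MulU busy until I4 writes@15>

cycle = 14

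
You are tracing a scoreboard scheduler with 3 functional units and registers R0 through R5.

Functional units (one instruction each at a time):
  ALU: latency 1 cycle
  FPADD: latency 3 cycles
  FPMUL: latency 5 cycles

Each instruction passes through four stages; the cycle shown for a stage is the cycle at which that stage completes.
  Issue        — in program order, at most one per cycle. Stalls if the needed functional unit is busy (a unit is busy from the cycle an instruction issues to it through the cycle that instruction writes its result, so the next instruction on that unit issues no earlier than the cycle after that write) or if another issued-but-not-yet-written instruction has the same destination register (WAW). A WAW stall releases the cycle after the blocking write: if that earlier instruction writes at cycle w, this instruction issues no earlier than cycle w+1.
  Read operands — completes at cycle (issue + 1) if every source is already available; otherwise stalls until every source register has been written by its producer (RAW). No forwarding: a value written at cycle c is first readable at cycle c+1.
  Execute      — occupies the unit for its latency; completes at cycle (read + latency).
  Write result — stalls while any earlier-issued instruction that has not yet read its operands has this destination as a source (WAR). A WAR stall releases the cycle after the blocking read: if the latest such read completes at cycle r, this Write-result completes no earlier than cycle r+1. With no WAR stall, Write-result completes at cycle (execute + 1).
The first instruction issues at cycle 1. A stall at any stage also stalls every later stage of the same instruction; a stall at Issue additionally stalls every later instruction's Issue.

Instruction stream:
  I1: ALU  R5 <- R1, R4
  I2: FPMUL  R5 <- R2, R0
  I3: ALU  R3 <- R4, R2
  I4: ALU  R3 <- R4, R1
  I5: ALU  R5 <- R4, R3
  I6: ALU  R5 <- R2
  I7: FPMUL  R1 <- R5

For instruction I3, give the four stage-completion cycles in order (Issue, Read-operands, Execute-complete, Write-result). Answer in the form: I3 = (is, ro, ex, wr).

I3 = (6, 7, 8, 9)

t=1  I1 dispatched to ALU
t=2  I1 operands ready
t=3  I1 complete
t=4  R5←I1
t=5  I2 dispatched to FPMUL
t=6  I2 operands ready; I3 dispatched to ALU
t=7  I3 operands ready
t=8  I3 complete
t=9  R3←I3
t=10  I4 dispatched to ALU
t=11  I2 complete; I4 operands ready
t=12  R5←I2; I4 complete
t=13  R3←I4
t=14  I5 dispatched to ALU
t=15  I5 operands ready
t=16  I5 complete
t=17  R5←I5
t=18  I6 dispatched to ALU
t=19  I6 operands ready; I7 dispatched to FPMUL
t=20  I6 complete
t=21  R5←I6
t=22  I7 operands ready
t=27  I7 complete
t=28  R1←I7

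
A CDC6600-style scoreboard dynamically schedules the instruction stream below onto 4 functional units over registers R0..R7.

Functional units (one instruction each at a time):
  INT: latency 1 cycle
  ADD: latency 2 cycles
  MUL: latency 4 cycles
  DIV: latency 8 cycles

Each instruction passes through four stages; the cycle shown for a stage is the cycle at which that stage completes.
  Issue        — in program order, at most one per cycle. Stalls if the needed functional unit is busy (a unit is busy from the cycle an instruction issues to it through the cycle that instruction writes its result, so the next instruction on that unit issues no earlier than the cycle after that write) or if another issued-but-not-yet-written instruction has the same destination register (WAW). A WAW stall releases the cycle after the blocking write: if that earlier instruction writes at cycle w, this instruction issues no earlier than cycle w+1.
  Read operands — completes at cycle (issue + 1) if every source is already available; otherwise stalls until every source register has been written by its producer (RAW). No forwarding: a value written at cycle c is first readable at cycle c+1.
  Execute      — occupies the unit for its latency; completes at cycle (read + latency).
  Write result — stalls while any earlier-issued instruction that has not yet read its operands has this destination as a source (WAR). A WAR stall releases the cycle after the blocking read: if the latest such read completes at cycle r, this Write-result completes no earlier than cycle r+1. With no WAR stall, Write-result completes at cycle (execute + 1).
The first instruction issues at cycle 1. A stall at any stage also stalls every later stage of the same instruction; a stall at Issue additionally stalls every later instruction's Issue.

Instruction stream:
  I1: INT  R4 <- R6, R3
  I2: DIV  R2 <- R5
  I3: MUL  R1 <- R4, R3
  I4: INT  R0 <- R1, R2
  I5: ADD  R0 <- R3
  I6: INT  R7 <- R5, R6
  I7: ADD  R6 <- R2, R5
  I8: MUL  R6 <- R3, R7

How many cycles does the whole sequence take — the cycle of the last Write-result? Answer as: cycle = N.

[I1] 1/2/3/4
[I2] 2/3/11/12
[I3] 3/5/9/10  (RAW R4: wait I1 write@4)
[I4] 5/13/14/15  (struct: INT busy until I1 writes@4; RAW R2: wait I2 write@12)
[I5] 16/17/19/20  (WAW R0: wait I4 write@15)
[I6] 17/18/19/20
[I7] 21/22/24/25  (struct: ADD busy until I5 writes@20)
[I8] 26/27/31/32  (WAW R6: wait I7 write@25)

cycle = 32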